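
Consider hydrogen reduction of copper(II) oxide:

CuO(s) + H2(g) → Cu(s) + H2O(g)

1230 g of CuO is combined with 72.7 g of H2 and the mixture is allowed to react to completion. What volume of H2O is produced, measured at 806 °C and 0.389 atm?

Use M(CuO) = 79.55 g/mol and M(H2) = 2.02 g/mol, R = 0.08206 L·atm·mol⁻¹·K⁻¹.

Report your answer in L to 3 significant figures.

n(CuO) = 1230 / 79.55 = 15.46 mol
n(H2) = 72.7 / 2.02 = 35.99 mol
For 15.46 mol CuO, stoichiometry requires (1/1) × 15.46 = 15.46 mol H2; 35.99 mol is available, so CuO is limiting.
n(H2O) = (1/1) × 15.46 = 15.46 mol
V(H2O) = nRT/P = 15.46 × 0.08206 × 1079.15 / 0.389 = 3519 L

3520 L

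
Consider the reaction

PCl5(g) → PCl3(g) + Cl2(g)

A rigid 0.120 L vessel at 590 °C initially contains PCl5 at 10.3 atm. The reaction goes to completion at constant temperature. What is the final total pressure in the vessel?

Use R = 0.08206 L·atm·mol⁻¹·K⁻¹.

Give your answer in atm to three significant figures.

20.6 atm

At constant T and V, P ∝ n(gas): 1 mol gas → 2 mol gas.
P_final = (2/1) × 10.3 = 20.60 atm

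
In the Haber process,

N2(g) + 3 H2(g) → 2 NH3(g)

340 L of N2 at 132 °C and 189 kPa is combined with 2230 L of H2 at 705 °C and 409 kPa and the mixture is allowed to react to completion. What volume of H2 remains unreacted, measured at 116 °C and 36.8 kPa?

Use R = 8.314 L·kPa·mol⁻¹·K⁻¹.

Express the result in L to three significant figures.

n(N2) = PV/RT = (189 × 340) / (8.314 × 405.15) = 19.08 mol
n(H2) = PV/RT = (409 × 2230) / (8.314 × 978.15) = 112.2 mol
For 19.08 mol N2, stoichiometry requires (3/1) × 19.08 = 57.24 mol H2; 112.2 mol is available, so N2 is limiting.
n(H2) consumed = (3/1) × 19.08 = 57.24 mol; remaining = 112.2 − 57.24 = 54.96 mol
V(H2) = nRT/P = 54.96 × 8.314 × 389.15 / 36.8 = 4832 L

4830 L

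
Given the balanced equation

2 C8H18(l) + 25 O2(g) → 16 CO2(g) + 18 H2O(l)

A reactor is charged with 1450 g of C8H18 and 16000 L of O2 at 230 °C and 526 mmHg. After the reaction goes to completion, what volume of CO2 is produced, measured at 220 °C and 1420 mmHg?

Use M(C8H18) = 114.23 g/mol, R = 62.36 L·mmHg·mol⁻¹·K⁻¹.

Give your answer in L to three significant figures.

2200 L

n(C8H18) = 1450 / 114.23 = 12.69 mol
n(O2) = PV/RT = (526 × 16000) / (62.36 × 503.15) = 268.2 mol
For 12.69 mol C8H18, stoichiometry requires (25/2) × 12.69 = 158.6 mol O2; 268.2 mol is available, so C8H18 is limiting.
n(CO2) = (16/2) × 12.69 = 101.5 mol
V(CO2) = nRT/P = 101.5 × 62.36 × 493.15 / 1420 = 2198 L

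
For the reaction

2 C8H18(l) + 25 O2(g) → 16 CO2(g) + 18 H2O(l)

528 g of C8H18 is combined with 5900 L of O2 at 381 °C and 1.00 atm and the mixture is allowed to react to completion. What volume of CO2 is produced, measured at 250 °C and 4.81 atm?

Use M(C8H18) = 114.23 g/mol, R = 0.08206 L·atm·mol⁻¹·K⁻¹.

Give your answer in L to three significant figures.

330 L

n(C8H18) = 528 / 114.23 = 4.622 mol
n(O2) = PV/RT = (1.00 × 5900) / (0.08206 × 654.15) = 109.9 mol
For 4.622 mol C8H18, stoichiometry requires (25/2) × 4.622 = 57.77 mol O2; 109.9 mol is available, so C8H18 is limiting.
n(CO2) = (16/2) × 4.622 = 36.98 mol
V(CO2) = nRT/P = 36.98 × 0.08206 × 523.15 / 4.81 = 330.0 L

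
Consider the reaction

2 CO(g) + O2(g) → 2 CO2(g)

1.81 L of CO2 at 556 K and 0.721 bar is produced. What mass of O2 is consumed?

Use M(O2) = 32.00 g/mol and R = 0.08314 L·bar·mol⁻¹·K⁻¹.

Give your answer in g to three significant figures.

0.452 g

n(CO2) = PV/RT = (0.721 × 1.81) / (0.08314 × 556) = 0.02823 mol
n(O2) = (1/2) × 0.02823 = 0.01412 mol
m(O2) = 0.01412 × 32.00 = 0.4518 g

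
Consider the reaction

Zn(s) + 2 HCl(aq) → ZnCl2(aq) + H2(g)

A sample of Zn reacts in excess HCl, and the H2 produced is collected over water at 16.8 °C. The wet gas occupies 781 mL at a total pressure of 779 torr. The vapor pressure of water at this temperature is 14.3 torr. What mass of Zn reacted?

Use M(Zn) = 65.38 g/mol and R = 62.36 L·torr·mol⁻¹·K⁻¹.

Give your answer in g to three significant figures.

2.16 g

P(H2) = 779 − 14.3 = 764.7 torr
n(H2) = PV/RT = (764.7 × 0.7810) / (62.36 × 289.95) = 0.03303 mol
n(Zn) = (1/1) × 0.03303 = 0.03303 mol
m(Zn) = 0.03303 × 65.38 = 2.160 g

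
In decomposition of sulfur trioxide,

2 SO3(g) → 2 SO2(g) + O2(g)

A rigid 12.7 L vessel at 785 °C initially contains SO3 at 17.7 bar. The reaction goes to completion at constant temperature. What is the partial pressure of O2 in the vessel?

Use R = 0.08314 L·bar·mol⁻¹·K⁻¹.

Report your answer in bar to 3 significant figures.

8.85 bar

n(SO3)₀ = PV/RT = (17.7 × 12.7) / (0.08314 × 1058.15) = 2.555 mol
n(O2) = (1/2) × 2.555 = 1.278 mol
P(O2) = nRT/V = 1.278 × 0.08314 × 1058.15 / 12.7 = 8.853 bar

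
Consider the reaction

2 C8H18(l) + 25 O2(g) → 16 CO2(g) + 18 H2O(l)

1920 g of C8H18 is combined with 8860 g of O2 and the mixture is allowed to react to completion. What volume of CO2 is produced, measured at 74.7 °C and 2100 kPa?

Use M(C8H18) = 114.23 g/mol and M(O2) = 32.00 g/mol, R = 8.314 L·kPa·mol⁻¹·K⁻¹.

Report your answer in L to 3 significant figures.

185 L

n(C8H18) = 1920 / 114.23 = 16.81 mol
n(O2) = 8860 / 32.00 = 276.9 mol
For 16.81 mol C8H18, stoichiometry requires (25/2) × 16.81 = 210.1 mol O2; 276.9 mol is available, so C8H18 is limiting.
n(CO2) = (16/2) × 16.81 = 134.5 mol
V(CO2) = nRT/P = 134.5 × 8.314 × 347.85 / 2100 = 185.2 L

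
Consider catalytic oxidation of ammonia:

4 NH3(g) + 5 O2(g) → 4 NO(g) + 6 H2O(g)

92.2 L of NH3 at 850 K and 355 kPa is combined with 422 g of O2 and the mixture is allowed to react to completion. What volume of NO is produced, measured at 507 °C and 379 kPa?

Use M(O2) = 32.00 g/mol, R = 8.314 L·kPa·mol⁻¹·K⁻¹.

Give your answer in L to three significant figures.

79.3 L

n(NH3) = PV/RT = (355 × 92.2) / (8.314 × 850) = 4.632 mol
n(O2) = 422 / 32.00 = 13.19 mol
For 4.632 mol NH3, stoichiometry requires (5/4) × 4.632 = 5.790 mol O2; 13.19 mol is available, so NH3 is limiting.
n(NO) = (4/4) × 4.632 = 4.632 mol
V(NO) = nRT/P = 4.632 × 8.314 × 780.15 / 379 = 79.27 L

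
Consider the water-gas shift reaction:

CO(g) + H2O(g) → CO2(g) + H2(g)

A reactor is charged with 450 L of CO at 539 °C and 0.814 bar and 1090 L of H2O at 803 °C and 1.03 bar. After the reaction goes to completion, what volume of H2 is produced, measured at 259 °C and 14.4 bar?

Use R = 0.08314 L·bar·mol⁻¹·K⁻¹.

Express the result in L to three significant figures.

n(CO) = PV/RT = (0.814 × 450) / (0.08314 × 812.15) = 5.425 mol
n(H2O) = PV/RT = (1.03 × 1090) / (0.08314 × 1076.15) = 12.55 mol
For 5.425 mol CO, stoichiometry requires (1/1) × 5.425 = 5.425 mol H2O; 12.55 mol is available, so CO is limiting.
n(H2) = (1/1) × 5.425 = 5.425 mol
V(H2) = nRT/P = 5.425 × 0.08314 × 532.15 / 14.4 = 16.67 L

16.7 L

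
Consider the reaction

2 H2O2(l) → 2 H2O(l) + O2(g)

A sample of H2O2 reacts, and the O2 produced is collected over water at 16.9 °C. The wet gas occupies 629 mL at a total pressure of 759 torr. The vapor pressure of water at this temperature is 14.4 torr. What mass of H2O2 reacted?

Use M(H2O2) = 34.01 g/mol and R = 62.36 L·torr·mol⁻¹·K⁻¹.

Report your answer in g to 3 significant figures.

P(O2) = 759 − 14.4 = 744.6 torr
n(O2) = PV/RT = (744.6 × 0.6290) / (62.36 × 290.05) = 0.02589 mol
n(H2O2) = (2/1) × 0.02589 = 0.05178 mol
m(H2O2) = 0.05178 × 34.01 = 1.761 g

1.76 g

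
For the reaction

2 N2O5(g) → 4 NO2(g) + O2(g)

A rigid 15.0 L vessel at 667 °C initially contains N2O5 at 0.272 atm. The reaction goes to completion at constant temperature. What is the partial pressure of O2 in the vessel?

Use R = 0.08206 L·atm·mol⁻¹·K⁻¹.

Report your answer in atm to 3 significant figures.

0.136 atm

n(N2O5)₀ = PV/RT = (0.272 × 15.0) / (0.08206 × 940.15) = 0.05288 mol
n(O2) = (1/2) × 0.05288 = 0.02644 mol
P(O2) = nRT/V = 0.02644 × 0.08206 × 940.15 / 15.0 = 0.1360 atm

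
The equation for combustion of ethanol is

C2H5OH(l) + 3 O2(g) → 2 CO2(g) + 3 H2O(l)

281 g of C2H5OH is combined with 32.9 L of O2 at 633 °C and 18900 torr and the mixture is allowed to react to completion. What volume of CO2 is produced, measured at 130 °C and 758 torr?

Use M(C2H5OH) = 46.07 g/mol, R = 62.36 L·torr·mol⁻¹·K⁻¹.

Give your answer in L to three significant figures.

n(C2H5OH) = 281 / 46.07 = 6.099 mol
n(O2) = PV/RT = (18900 × 32.9) / (62.36 × 906.15) = 11.00 mol
For 6.099 mol C2H5OH, stoichiometry requires (3/1) × 6.099 = 18.30 mol O2; 11.00 mol is available, so O2 is limiting.
n(CO2) = (2/3) × 11.00 = 7.333 mol
V(CO2) = nRT/P = 7.333 × 62.36 × 403.15 / 758 = 243.2 L

243 L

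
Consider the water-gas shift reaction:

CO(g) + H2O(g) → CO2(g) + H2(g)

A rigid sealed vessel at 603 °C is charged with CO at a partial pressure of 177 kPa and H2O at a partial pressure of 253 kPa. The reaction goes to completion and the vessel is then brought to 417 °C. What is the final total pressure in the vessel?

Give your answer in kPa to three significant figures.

With V and T fixed, P_i ∝ n_i, so the mole ratios apply directly to partial pressures at 603 °C.
P(H2O) required for 177 kPa of CO = (1/1) × 177 = 177.0 kPa; available 253 kPa, so CO is limiting.
P(H2O) remaining = 253 − (1/1) × 177 = 76.00 kPa
P(gaseous products) = (1+1)/1 × 177 = 354.0 kPa
P_total at 603 °C = 76.00 + 354.0 = 430.0 kPa
Scaling to 417 °C: P = 430.0 × 690.15/876.15 = 338.7 kPa

339 kPa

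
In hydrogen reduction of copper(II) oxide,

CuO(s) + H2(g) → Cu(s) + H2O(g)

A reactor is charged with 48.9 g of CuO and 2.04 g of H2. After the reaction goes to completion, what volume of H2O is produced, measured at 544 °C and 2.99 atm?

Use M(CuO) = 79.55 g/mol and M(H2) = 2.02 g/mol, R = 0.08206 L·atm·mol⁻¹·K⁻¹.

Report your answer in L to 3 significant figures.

13.8 L

n(CuO) = 48.9 / 79.55 = 0.6147 mol
n(H2) = 2.04 / 2.02 = 1.010 mol
For 0.6147 mol CuO, stoichiometry requires (1/1) × 0.6147 = 0.6147 mol H2; 1.010 mol is available, so CuO is limiting.
n(H2O) = (1/1) × 0.6147 = 0.6147 mol
V(H2O) = nRT/P = 0.6147 × 0.08206 × 817.15 / 2.99 = 13.79 L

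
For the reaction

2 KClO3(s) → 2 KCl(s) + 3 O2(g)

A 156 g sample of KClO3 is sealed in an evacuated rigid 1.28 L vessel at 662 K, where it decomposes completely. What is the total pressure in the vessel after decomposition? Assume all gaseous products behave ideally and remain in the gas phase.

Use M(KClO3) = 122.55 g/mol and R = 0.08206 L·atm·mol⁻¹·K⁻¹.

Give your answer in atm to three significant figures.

n(KClO3) = 156 / 122.55 = 1.273 mol
n(gas produced) = (3/2) × 1.273 = 1.909 mol
P = nRT/V = 1.909 × 0.08206 × 662 / 1.28 = 81.02 atm

81.0 atm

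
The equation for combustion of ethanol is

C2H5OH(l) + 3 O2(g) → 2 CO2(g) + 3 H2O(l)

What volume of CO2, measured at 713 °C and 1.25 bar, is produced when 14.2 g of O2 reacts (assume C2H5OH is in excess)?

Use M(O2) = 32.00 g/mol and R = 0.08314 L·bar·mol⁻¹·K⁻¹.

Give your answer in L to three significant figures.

n(O2) = 14.20 / 32.00 = 0.4437 mol
n(CO2) = (2/3) × 0.4437 = 0.2958 mol
V = nRT/P = 0.2958 × 0.08314 × 986.15 / 1.25 = 19.40 L

19.4 L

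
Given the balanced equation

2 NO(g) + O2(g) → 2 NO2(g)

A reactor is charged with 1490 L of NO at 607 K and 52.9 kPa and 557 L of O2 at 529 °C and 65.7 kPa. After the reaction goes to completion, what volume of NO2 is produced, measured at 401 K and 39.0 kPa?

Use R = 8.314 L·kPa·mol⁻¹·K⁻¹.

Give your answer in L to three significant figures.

n(NO) = PV/RT = (52.9 × 1490) / (8.314 × 607) = 15.62 mol
n(O2) = PV/RT = (65.7 × 557) / (8.314 × 802.15) = 5.487 mol
For 15.62 mol NO, stoichiometry requires (1/2) × 15.62 = 7.810 mol O2; 5.487 mol is available, so O2 is limiting.
n(NO2) = (2/1) × 5.487 = 10.97 mol
V(NO2) = nRT/P = 10.97 × 8.314 × 401 / 39.0 = 937.8 L

938 L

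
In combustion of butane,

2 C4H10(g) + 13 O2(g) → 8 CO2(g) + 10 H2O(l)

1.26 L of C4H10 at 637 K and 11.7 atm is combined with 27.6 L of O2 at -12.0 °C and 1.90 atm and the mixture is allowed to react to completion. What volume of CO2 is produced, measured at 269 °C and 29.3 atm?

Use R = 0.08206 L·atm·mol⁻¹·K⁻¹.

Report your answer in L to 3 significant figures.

1.71 L

n(C4H10) = PV/RT = (11.7 × 1.26) / (0.08206 × 637) = 0.2820 mol
n(O2) = PV/RT = (1.90 × 27.6) / (0.08206 × 261.15) = 2.447 mol
For 0.2820 mol C4H10, stoichiometry requires (13/2) × 0.2820 = 1.833 mol O2; 2.447 mol is available, so C4H10 is limiting.
n(CO2) = (8/2) × 0.2820 = 1.128 mol
V(CO2) = nRT/P = 1.128 × 0.08206 × 542.15 / 29.3 = 1.713 L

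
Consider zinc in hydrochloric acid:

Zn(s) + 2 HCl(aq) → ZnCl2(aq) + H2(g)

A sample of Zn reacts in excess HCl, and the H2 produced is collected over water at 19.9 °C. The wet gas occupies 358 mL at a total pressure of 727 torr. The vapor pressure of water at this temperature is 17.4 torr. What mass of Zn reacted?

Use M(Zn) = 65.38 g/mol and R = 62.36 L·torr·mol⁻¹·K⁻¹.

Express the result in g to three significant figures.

0.909 g

P(H2) = 727 − 17.4 = 709.6 torr
n(H2) = PV/RT = (709.6 × 0.3580) / (62.36 × 293.05) = 0.01390 mol
n(Zn) = (1/1) × 0.01390 = 0.01390 mol
m(Zn) = 0.01390 × 65.38 = 0.9088 g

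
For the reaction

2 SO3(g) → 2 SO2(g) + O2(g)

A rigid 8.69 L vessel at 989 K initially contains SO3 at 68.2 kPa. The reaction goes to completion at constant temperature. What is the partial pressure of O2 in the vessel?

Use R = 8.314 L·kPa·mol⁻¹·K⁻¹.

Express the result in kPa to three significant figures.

n(SO3)₀ = PV/RT = (68.2 × 8.69) / (8.314 × 989) = 0.07208 mol
n(O2) = (1/2) × 0.07208 = 0.03604 mol
P(O2) = nRT/V = 0.03604 × 8.314 × 989 / 8.69 = 34.10 kPa

34.1 kPa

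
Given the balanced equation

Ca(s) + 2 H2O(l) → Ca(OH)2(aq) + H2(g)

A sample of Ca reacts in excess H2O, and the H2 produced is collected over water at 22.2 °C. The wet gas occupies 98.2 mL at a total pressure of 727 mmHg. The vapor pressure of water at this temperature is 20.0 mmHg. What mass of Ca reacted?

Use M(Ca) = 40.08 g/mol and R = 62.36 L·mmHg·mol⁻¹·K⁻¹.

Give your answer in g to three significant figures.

P(H2) = 727 − 20.0 = 707.0 mmHg
n(H2) = PV/RT = (707.0 × 0.09820) / (62.36 × 295.35) = 0.003770 mol
n(Ca) = (1/1) × 0.003770 = 0.003770 mol
m(Ca) = 0.003770 × 40.08 = 0.1511 g

0.151 g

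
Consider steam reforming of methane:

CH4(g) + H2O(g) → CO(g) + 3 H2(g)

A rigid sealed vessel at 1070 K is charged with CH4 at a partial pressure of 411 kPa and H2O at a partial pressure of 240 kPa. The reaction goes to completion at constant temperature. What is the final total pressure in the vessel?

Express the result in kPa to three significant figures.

With V and T fixed, P_i ∝ n_i, so the mole ratios apply directly to partial pressures at 1070 K.
P(H2O) required for 411 kPa of CH4 = (1/1) × 411 = 411.0 kPa; available 240 kPa, so H2O is limiting.
P(CH4) remaining = 411 − (1/1) × 240 = 171.0 kPa
P(gaseous products) = (1+3)/1 × 240 = 960.0 kPa
P_total at 1070 K = 171.0 + 960.0 = 1131 kPa

1130 kPa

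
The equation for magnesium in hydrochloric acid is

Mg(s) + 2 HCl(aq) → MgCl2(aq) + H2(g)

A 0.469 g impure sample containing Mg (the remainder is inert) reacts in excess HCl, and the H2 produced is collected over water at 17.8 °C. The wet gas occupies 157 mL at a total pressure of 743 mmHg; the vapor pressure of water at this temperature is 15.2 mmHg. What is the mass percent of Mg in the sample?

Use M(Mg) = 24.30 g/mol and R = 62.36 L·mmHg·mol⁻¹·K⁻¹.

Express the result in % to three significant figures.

32.6 %

P(H2) = 743 − 15.2 = 727.8 mmHg
n(H2) = PV/RT = (727.8 × 0.1570) / (62.36 × 290.95) = 0.006298 mol
n(Mg) = (1/1) × 0.006298 = 0.006298 mol
m(Mg) = 0.006298 × 24.30 = 0.1530 g
%Mg = 0.1530 / 0.469 × 100 = 32.62%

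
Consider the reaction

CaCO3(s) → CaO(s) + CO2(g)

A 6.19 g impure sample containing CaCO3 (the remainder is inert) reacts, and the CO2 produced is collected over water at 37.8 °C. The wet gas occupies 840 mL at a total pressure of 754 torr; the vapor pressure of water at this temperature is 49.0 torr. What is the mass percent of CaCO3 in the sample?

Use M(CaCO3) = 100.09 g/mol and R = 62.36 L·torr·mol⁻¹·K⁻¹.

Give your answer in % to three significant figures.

P(CO2) = 754 − 49.0 = 705.0 torr
n(CO2) = PV/RT = (705.0 × 0.8400) / (62.36 × 310.95) = 0.03054 mol
n(CaCO3) = (1/1) × 0.03054 = 0.03054 mol
m(CaCO3) = 0.03054 × 100.09 = 3.057 g
%CaCO3 = 3.057 / 6.19 × 100 = 49.39%

49.4 %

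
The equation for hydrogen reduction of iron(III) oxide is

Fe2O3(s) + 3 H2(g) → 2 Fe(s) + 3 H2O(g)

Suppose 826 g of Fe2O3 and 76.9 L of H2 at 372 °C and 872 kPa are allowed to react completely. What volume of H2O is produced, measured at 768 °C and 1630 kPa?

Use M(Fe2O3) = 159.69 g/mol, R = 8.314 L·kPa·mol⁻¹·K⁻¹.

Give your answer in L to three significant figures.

n(Fe2O3) = 826 / 159.69 = 5.173 mol
n(H2) = PV/RT = (872 × 76.9) / (8.314 × 645.15) = 12.50 mol
For 5.173 mol Fe2O3, stoichiometry requires (3/1) × 5.173 = 15.52 mol H2; 12.50 mol is available, so H2 is limiting.
n(H2O) = (3/3) × 12.50 = 12.50 mol
V(H2O) = nRT/P = 12.50 × 8.314 × 1041.15 / 1630 = 66.38 L

66.4 L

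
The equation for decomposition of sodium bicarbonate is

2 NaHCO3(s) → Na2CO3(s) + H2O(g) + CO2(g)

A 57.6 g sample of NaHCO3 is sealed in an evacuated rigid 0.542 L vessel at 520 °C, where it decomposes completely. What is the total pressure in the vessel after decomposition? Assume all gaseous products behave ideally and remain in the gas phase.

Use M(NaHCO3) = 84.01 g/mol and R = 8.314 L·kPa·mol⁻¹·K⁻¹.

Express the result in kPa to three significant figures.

n(NaHCO3) = 57.6 / 84.01 = 0.6856 mol
n(gas produced) = (2/2) × 0.6856 = 0.6856 mol
P = nRT/V = 0.6856 × 8.314 × 793.15 / 0.542 = 8341 kPa

8340 kPa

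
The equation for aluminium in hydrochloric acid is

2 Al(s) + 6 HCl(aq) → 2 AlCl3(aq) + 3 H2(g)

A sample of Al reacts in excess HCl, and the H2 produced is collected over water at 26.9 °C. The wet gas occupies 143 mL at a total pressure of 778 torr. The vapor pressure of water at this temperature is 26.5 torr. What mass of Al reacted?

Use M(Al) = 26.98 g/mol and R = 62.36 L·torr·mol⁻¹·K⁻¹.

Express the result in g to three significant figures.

0.103 g

P(H2) = 778 − 26.5 = 751.5 torr
n(H2) = PV/RT = (751.5 × 0.1430) / (62.36 × 300.05) = 0.005743 mol
n(Al) = (2/3) × 0.005743 = 0.003829 mol
m(Al) = 0.003829 × 26.98 = 0.1033 g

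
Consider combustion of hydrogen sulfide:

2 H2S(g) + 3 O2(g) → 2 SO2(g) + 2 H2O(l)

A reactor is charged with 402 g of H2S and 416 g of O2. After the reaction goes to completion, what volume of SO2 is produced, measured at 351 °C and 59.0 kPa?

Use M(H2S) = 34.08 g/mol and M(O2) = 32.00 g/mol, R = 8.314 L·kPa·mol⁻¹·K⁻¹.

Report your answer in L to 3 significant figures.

762 L

n(H2S) = 402 / 34.08 = 11.80 mol
n(O2) = 416 / 32.00 = 13.00 mol
For 11.80 mol H2S, stoichiometry requires (3/2) × 11.80 = 17.70 mol O2; 13.00 mol is available, so O2 is limiting.
n(SO2) = (2/3) × 13.00 = 8.667 mol
V(SO2) = nRT/P = 8.667 × 8.314 × 624.15 / 59.0 = 762.3 L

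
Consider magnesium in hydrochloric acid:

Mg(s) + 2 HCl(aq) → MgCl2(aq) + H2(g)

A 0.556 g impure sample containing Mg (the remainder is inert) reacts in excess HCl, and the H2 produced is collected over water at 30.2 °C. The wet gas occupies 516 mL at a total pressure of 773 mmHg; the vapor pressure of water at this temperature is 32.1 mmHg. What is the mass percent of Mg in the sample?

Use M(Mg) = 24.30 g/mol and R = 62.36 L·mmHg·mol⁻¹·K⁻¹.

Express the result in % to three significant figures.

88.3 %

P(H2) = 773 − 32.1 = 740.9 mmHg
n(H2) = PV/RT = (740.9 × 0.5160) / (62.36 × 303.35) = 0.02021 mol
n(Mg) = (1/1) × 0.02021 = 0.02021 mol
m(Mg) = 0.02021 × 24.30 = 0.4911 g
%Mg = 0.4911 / 0.556 × 100 = 88.33%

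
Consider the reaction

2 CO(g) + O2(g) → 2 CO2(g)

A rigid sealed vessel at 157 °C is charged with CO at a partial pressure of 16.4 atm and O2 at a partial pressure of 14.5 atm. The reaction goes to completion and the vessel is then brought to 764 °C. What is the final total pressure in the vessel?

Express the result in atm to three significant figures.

54.7 atm

With V and T fixed, P_i ∝ n_i, so the mole ratios apply directly to partial pressures at 157 °C.
P(O2) required for 16.4 atm of CO = (1/2) × 16.4 = 8.200 atm; available 14.5 atm, so CO is limiting.
P(O2) remaining = 14.5 − (1/2) × 16.4 = 6.300 atm
P(gaseous products) = (2)/2 × 16.4 = 16.40 atm
P_total at 157 °C = 6.300 + 16.40 = 22.70 atm
Scaling to 764 °C: P = 22.70 × 1037.15/430.15 = 54.73 atm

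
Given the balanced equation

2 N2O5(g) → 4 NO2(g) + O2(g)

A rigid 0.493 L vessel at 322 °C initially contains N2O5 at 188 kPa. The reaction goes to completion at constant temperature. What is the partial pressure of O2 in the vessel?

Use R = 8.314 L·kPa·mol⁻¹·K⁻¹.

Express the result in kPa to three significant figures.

n(N2O5)₀ = PV/RT = (188 × 0.493) / (8.314 × 595.15) = 0.01873 mol
n(O2) = (1/2) × 0.01873 = 0.009365 mol
P(O2) = nRT/V = 0.009365 × 8.314 × 595.15 / 0.493 = 93.99 kPa

94.0 kPa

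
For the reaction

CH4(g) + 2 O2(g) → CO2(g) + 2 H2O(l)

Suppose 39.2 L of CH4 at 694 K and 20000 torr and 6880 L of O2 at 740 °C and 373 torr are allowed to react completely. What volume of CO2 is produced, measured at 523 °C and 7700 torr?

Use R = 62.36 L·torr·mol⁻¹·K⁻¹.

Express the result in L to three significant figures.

n(CH4) = PV/RT = (20000 × 39.2) / (62.36 × 694) = 18.12 mol
n(O2) = PV/RT = (373 × 6880) / (62.36 × 1013.15) = 40.62 mol
For 18.12 mol CH4, stoichiometry requires (2/1) × 18.12 = 36.24 mol O2; 40.62 mol is available, so CH4 is limiting.
n(CO2) = (1/1) × 18.12 = 18.12 mol
V(CO2) = nRT/P = 18.12 × 62.36 × 796.15 / 7700 = 116.8 L

117 L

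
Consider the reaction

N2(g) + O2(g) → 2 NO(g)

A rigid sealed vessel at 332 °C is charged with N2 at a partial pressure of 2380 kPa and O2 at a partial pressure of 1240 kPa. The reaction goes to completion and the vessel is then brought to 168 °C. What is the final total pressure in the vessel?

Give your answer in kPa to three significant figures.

2640 kPa

With V and T fixed, P_i ∝ n_i, so the mole ratios apply directly to partial pressures at 332 °C.
P(O2) required for 2380 kPa of N2 = (1/1) × 2380 = 2380 kPa; available 1240 kPa, so O2 is limiting.
P(N2) remaining = 2380 − (1/1) × 1240 = 1140 kPa
P(gaseous products) = (2)/1 × 1240 = 2480 kPa
P_total at 332 °C = 1140 + 2480 = 3620 kPa
Scaling to 168 °C: P = 3620 × 441.15/605.15 = 2639 kPa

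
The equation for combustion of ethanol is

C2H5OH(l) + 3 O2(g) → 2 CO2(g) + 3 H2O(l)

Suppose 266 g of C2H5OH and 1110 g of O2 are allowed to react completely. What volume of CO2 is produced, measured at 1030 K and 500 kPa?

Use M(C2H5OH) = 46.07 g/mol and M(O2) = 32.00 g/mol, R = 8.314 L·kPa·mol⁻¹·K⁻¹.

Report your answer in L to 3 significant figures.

198 L

n(C2H5OH) = 266 / 46.07 = 5.774 mol
n(O2) = 1110 / 32.00 = 34.69 mol
For 5.774 mol C2H5OH, stoichiometry requires (3/1) × 5.774 = 17.32 mol O2; 34.69 mol is available, so C2H5OH is limiting.
n(CO2) = (2/1) × 5.774 = 11.55 mol
V(CO2) = nRT/P = 11.55 × 8.314 × 1030 / 500 = 197.8 L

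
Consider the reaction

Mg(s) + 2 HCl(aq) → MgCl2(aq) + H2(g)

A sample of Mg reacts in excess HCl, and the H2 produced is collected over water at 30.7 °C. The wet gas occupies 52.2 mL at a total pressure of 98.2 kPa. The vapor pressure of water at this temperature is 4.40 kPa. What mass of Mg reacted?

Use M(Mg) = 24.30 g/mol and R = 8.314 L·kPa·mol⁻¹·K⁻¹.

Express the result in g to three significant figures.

0.0471 g

P(H2) = 98.2 − 4.40 = 93.80 kPa
n(H2) = PV/RT = (93.80 × 0.05220) / (8.314 × 303.85) = 0.001938 mol
n(Mg) = (1/1) × 0.001938 = 0.001938 mol
m(Mg) = 0.001938 × 24.30 = 0.04709 g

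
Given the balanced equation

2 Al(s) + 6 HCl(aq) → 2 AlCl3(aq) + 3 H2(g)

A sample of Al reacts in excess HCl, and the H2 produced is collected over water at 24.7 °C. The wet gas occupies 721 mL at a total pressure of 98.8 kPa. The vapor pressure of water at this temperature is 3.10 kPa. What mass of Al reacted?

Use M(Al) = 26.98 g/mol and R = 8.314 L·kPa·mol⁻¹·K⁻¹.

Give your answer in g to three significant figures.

0.501 g

P(H2) = 98.8 − 3.10 = 95.70 kPa
n(H2) = PV/RT = (95.70 × 0.7210) / (8.314 × 297.85) = 0.02786 mol
n(Al) = (2/3) × 0.02786 = 0.01857 mol
m(Al) = 0.01857 × 26.98 = 0.5010 g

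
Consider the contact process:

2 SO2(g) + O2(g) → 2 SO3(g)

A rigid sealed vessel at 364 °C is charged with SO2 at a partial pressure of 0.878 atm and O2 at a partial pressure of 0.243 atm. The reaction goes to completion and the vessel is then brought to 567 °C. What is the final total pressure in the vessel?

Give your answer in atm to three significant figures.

Because the vessel is rigid and T is held at 364 °C, work the stoichiometry in partial pressures (P_i = n_iRT/V).
P(O2) required for 0.878 atm of SO2 = (1/2) × 0.878 = 0.4390 atm; available 0.243 atm, so O2 is limiting.
P(SO2) remaining = 0.878 − (2/1) × 0.243 = 0.3920 atm
P(gaseous products) = (2)/1 × 0.243 = 0.4860 atm
P_total at 364 °C = 0.3920 + 0.4860 = 0.8780 atm
Scaling to 567 °C: P = 0.8780 × 840.15/637.15 = 1.158 atm

1.16 atm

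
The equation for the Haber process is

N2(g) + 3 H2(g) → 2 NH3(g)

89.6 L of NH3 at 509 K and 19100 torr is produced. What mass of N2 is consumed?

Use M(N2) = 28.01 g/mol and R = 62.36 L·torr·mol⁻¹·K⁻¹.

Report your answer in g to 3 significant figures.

755 g

n(NH3) = PV/RT = (19100 × 89.6) / (62.36 × 509) = 53.92 mol
n(N2) = (1/2) × 53.92 = 26.96 mol
m(N2) = 26.96 × 28.01 = 755.1 g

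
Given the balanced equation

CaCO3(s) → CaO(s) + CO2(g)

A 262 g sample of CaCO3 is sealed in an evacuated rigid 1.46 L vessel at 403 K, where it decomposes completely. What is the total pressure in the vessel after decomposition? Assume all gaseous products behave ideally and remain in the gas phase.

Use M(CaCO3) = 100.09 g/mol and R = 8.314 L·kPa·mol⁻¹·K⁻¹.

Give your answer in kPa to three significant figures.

n(CaCO3) = 262 / 100.09 = 2.618 mol
n(gas produced) = (1/1) × 2.618 = 2.618 mol
P = nRT/V = 2.618 × 8.314 × 403 / 1.46 = 6008 kPa

6010 kPa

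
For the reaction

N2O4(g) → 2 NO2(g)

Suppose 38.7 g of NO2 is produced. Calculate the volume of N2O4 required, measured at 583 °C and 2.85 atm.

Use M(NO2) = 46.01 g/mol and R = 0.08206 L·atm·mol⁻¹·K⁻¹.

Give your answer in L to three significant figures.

n(NO2) = 38.70 / 46.01 = 0.8411 mol
n(N2O4) = (1/2) × 0.8411 = 0.4205 mol
V = nRT/P = 0.4205 × 0.08206 × 856.15 / 2.85 = 10.37 L

10.4 L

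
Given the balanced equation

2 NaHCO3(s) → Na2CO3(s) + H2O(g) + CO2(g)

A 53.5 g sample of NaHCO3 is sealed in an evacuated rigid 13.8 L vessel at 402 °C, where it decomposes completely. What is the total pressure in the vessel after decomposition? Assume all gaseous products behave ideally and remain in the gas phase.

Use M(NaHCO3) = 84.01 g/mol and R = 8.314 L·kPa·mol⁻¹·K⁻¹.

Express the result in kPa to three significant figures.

259 kPa

n(NaHCO3) = 53.5 / 84.01 = 0.6368 mol
n(gas produced) = (2/2) × 0.6368 = 0.6368 mol
P = nRT/V = 0.6368 × 8.314 × 675.15 / 13.8 = 259.0 kPa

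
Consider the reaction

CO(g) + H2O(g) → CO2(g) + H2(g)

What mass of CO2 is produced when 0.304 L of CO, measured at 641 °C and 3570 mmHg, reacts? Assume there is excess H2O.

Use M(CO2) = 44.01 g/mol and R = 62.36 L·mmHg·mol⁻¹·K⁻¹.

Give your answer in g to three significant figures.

n(CO) = PV/RT = (3570 × 0.304) / (62.36 × 914.15) = 0.01904 mol
n(CO2) = (1/1) × 0.01904 = 0.01904 mol
m(CO2) = 0.01904 × 44.01 = 0.8380 g

0.838 g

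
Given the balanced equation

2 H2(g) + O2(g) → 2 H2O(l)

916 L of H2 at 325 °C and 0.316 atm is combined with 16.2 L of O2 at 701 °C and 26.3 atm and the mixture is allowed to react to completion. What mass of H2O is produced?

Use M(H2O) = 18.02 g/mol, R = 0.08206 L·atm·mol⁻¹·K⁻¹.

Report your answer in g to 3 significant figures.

106 g

n(H2) = PV/RT = (0.316 × 916) / (0.08206 × 598.15) = 5.897 mol
n(O2) = PV/RT = (26.3 × 16.2) / (0.08206 × 974.15) = 5.330 mol
For 5.897 mol H2, stoichiometry requires (1/2) × 5.897 = 2.949 mol O2; 5.330 mol is available, so H2 is limiting.
n(H2O) = (2/2) × 5.897 = 5.897 mol
m(H2O) = 5.897 × 18.02 = 106.3 g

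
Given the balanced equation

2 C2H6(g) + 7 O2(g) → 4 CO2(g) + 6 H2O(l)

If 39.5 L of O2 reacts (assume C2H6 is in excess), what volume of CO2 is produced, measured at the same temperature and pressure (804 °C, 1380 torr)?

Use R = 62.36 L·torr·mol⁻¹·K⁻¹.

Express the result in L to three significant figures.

At constant T and P, gas volumes are in the mole ratio: V(CO2) = (4/7) × 39.5 = 22.57 L

22.6 L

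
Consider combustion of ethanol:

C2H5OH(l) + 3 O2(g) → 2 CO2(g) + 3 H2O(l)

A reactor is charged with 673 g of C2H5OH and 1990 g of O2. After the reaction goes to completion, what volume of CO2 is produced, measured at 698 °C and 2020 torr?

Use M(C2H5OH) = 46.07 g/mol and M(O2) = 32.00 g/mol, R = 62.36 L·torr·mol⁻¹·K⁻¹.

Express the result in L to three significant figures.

n(C2H5OH) = 673 / 46.07 = 14.61 mol
n(O2) = 1990 / 32.00 = 62.19 mol
For 14.61 mol C2H5OH, stoichiometry requires (3/1) × 14.61 = 43.83 mol O2; 62.19 mol is available, so C2H5OH is limiting.
n(CO2) = (2/1) × 14.61 = 29.22 mol
V(CO2) = nRT/P = 29.22 × 62.36 × 971.15 / 2020 = 876.0 L

876 L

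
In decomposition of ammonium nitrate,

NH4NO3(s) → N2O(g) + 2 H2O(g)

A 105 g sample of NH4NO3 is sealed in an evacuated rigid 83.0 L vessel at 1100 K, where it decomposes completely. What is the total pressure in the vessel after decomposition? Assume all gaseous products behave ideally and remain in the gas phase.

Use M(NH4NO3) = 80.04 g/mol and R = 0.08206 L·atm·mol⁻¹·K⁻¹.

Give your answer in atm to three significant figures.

n(NH4NO3) = 105 / 80.04 = 1.312 mol
n(gas produced) = (3/1) × 1.312 = 3.936 mol
P = nRT/V = 3.936 × 0.08206 × 1100 / 83.0 = 4.281 atm

4.28 atm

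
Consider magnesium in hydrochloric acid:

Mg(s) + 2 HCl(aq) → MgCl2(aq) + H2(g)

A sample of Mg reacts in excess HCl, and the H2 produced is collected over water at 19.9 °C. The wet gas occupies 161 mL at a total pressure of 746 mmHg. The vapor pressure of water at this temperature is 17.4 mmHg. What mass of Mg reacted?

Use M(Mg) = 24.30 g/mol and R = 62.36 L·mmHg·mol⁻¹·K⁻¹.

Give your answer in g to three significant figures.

P(H2) = 746 − 17.4 = 728.6 mmHg
n(H2) = PV/RT = (728.6 × 0.1610) / (62.36 × 293.05) = 0.006419 mol
n(Mg) = (1/1) × 0.006419 = 0.006419 mol
m(Mg) = 0.006419 × 24.30 = 0.1560 g

0.156 g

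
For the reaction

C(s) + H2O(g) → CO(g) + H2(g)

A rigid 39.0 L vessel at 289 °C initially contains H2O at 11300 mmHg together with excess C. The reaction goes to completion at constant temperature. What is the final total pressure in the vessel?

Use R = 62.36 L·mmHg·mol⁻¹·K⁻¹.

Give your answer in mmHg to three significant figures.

Since T and V are fixed, P_final/P_initial = n_final/n_initial = 2/1.
P_final = (2/1) × 11300 = 22600 mmHg

22600 mmHg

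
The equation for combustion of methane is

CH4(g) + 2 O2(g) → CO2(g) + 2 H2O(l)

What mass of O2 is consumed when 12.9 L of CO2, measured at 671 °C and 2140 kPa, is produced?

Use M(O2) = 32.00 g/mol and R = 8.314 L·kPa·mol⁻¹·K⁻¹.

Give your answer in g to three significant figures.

n(CO2) = PV/RT = (2140 × 12.9) / (8.314 × 944.15) = 3.517 mol
n(O2) = (2/1) × 3.517 = 7.034 mol
m(O2) = 7.034 × 32.00 = 225.1 g

225 g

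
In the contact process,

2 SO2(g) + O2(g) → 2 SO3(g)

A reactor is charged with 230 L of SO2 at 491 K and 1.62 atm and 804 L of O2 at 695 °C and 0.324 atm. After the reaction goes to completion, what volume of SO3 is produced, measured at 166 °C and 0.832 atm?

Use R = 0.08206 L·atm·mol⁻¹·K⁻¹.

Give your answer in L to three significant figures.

n(SO2) = PV/RT = (1.62 × 230) / (0.08206 × 491) = 9.248 mol
n(O2) = PV/RT = (0.324 × 804) / (0.08206 × 968.15) = 3.279 mol
For 9.248 mol SO2, stoichiometry requires (1/2) × 9.248 = 4.624 mol O2; 3.279 mol is available, so O2 is limiting.
n(SO3) = (2/1) × 3.279 = 6.558 mol
V(SO3) = nRT/P = 6.558 × 0.08206 × 439.15 / 0.832 = 284.0 L

284 L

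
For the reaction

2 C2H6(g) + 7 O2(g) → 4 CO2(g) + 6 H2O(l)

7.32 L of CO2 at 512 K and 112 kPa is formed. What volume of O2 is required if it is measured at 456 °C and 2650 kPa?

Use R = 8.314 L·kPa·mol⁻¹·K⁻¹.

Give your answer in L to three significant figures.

0.771 L

n(CO2) = PV/RT = (112 × 7.32) / (8.314 × 512) = 0.1926 mol
n(O2) = (7/4) × 0.1926 = 0.3370 mol
V = nRT/P = 0.3370 × 8.314 × 729.15 / 2650 = 0.7709 L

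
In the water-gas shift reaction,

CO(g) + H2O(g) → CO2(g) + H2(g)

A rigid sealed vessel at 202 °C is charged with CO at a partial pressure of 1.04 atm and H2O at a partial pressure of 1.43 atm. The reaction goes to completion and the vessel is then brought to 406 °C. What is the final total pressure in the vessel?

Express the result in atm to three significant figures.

3.53 atm

Because the vessel is rigid and T is held at 202 °C, work the stoichiometry in partial pressures (P_i = n_iRT/V).
P(H2O) required for 1.04 atm of CO = (1/1) × 1.04 = 1.040 atm; available 1.43 atm, so CO is limiting.
P(H2O) remaining = 1.43 − (1/1) × 1.04 = 0.3900 atm
P(gaseous products) = (1+1)/1 × 1.04 = 2.080 atm
P_total at 202 °C = 0.3900 + 2.080 = 2.470 atm
Scaling to 406 °C: P = 2.470 × 679.15/475.15 = 3.530 atm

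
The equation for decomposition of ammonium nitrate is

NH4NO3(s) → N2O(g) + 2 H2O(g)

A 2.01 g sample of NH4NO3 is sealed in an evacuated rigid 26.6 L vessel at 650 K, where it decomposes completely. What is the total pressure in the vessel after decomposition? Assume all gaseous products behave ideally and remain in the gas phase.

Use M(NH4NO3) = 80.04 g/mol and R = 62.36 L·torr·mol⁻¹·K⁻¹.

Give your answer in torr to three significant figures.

115 torr

n(NH4NO3) = 2.01 / 80.04 = 0.02511 mol
n(gas produced) = (3/1) × 0.02511 = 0.07533 mol
P = nRT/V = 0.07533 × 62.36 × 650 / 26.6 = 114.8 torr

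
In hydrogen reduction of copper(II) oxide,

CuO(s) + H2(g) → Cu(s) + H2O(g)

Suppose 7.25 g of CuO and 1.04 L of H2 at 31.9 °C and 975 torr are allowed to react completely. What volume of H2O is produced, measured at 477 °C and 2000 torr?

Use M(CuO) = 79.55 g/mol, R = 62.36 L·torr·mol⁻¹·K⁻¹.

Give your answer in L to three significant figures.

1.25 L

n(CuO) = 7.25 / 79.55 = 0.09114 mol
n(H2) = PV/RT = (975 × 1.04) / (62.36 × 305.05) = 0.05330 mol
For 0.09114 mol CuO, stoichiometry requires (1/1) × 0.09114 = 0.09114 mol H2; 0.05330 mol is available, so H2 is limiting.
n(H2O) = (1/1) × 0.05330 = 0.05330 mol
V(H2O) = nRT/P = 0.05330 × 62.36 × 750.15 / 2000 = 1.247 L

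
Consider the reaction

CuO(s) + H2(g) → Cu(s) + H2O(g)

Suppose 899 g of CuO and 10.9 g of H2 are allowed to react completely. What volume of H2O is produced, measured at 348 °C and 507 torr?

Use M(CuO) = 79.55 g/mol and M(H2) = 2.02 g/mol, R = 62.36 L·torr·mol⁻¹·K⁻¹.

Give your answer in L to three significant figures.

n(CuO) = 899 / 79.55 = 11.30 mol
n(H2) = 10.9 / 2.02 = 5.396 mol
For 11.30 mol CuO, stoichiometry requires (1/1) × 11.30 = 11.30 mol H2; 5.396 mol is available, so H2 is limiting.
n(H2O) = (1/1) × 5.396 = 5.396 mol
V(H2O) = nRT/P = 5.396 × 62.36 × 621.15 / 507 = 412.3 L

412 L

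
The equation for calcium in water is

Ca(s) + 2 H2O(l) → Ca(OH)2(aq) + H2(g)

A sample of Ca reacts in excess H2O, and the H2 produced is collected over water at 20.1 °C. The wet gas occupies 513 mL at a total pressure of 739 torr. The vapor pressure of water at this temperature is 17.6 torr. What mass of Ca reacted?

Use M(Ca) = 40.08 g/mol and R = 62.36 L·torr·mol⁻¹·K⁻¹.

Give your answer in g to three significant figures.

P(H2) = 739 − 17.6 = 721.4 torr
n(H2) = PV/RT = (721.4 × 0.5130) / (62.36 × 293.25) = 0.02024 mol
n(Ca) = (1/1) × 0.02024 = 0.02024 mol
m(Ca) = 0.02024 × 40.08 = 0.8112 g

0.811 g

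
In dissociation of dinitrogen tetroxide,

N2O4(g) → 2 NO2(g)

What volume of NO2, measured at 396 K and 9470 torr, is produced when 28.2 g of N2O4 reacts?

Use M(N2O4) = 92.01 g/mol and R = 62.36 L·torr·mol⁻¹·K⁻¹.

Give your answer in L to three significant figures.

n(N2O4) = 28.20 / 92.01 = 0.3065 mol
n(NO2) = (2/1) × 0.3065 = 0.6130 mol
V = nRT/P = 0.6130 × 62.36 × 396 / 9470 = 1.598 L

1.60 L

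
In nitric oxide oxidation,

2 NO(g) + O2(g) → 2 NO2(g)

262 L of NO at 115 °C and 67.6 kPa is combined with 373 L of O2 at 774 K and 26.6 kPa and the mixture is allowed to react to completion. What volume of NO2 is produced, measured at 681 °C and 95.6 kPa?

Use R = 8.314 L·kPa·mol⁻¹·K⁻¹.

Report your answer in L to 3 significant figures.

n(NO) = PV/RT = (67.6 × 262) / (8.314 × 388.15) = 5.488 mol
n(O2) = PV/RT = (26.6 × 373) / (8.314 × 774) = 1.542 mol
For 5.488 mol NO, stoichiometry requires (1/2) × 5.488 = 2.744 mol O2; 1.542 mol is available, so O2 is limiting.
n(NO2) = (2/1) × 1.542 = 3.084 mol
V(NO2) = nRT/P = 3.084 × 8.314 × 954.15 / 95.6 = 255.9 L

256 L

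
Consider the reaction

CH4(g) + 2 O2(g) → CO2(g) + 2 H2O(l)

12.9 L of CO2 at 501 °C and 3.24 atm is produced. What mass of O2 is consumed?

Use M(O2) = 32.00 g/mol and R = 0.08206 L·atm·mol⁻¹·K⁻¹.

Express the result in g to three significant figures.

42.1 g

n(CO2) = PV/RT = (3.24 × 12.9) / (0.08206 × 774.15) = 0.6579 mol
n(O2) = (2/1) × 0.6579 = 1.316 mol
m(O2) = 1.316 × 32.00 = 42.11 g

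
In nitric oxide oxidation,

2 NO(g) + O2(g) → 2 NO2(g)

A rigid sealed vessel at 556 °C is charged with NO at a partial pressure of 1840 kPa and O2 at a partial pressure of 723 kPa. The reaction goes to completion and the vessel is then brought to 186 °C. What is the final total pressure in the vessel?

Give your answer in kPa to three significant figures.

1020 kPa

At constant V, partial pressures at 556 °C are proportional to moles, so apply stoichiometry directly to pressures.
P(O2) required for 1840 kPa of NO = (1/2) × 1840 = 920.0 kPa; available 723 kPa, so O2 is limiting.
P(NO) remaining = 1840 − (2/1) × 723 = 394.0 kPa
P(gaseous products) = (2)/1 × 723 = 1446 kPa
P_total at 556 °C = 394.0 + 1446 = 1840 kPa
Scaling to 186 °C: P = 1840 × 459.15/829.15 = 1019 kPa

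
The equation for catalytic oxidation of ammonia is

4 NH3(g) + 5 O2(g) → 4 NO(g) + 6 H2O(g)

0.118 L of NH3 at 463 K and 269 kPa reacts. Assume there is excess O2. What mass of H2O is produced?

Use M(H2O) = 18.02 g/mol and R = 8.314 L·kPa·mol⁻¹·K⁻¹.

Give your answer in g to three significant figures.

n(NH3) = PV/RT = (269 × 0.118) / (8.314 × 463) = 0.008246 mol
n(H2O) = (6/4) × 0.008246 = 0.01237 mol
m(H2O) = 0.01237 × 18.02 = 0.2229 g

0.223 g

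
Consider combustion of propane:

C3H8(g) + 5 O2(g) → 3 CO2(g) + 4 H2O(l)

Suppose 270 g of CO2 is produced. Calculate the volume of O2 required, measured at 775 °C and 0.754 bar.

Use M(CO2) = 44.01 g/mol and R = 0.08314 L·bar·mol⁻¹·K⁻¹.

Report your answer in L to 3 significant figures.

n(CO2) = 270.0 / 44.01 = 6.135 mol
n(O2) = (5/3) × 6.135 = 10.22 mol
V = nRT/P = 10.22 × 0.08314 × 1048.15 / 0.754 = 1181 L

1180 L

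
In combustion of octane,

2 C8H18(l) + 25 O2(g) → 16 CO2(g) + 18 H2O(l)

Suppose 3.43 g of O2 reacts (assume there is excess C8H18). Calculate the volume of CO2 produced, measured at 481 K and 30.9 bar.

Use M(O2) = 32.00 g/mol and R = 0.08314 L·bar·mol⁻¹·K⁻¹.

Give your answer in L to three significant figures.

n(O2) = 3.430 / 32.00 = 0.1072 mol
n(CO2) = (16/25) × 0.1072 = 0.06861 mol
V = nRT/P = 0.06861 × 0.08314 × 481 / 30.9 = 0.08879 L

0.0888 L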